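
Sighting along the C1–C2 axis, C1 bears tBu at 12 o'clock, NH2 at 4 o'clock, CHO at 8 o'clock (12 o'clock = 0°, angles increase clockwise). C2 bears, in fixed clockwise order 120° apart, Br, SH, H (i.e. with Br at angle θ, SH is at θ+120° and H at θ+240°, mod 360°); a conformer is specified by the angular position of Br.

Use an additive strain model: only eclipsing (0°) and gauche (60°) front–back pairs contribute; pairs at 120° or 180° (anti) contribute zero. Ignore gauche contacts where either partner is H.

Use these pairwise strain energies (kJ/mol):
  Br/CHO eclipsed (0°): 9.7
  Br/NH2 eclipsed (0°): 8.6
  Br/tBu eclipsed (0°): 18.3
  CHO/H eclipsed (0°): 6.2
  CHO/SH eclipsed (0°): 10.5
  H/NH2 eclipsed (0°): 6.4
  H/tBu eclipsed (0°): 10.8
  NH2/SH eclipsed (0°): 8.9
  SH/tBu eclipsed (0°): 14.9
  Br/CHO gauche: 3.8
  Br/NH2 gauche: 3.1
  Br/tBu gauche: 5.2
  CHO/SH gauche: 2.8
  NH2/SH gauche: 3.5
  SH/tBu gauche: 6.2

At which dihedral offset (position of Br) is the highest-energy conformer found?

0°

Br at 0° (eclipsed): tBu(0°)/Br(0°) eclipsed 18.3; NH2(120°)/SH(120°) eclipsed 8.9; CHO(240°)/H(240°) eclipsed 6.2 → 33.4 kJ/mol.
Br at 60° (staggered): tBu(0°)/Br(60°) gauche 5.2; NH2(120°)/Br(60°) gauche 3.1; NH2(120°)/SH(180°) gauche 3.5; CHO(240°)/SH(180°) gauche 2.8 → 14.6 kJ/mol.
Br at 120° (eclipsed): tBu(0°)/H(0°) eclipsed 10.8; NH2(120°)/Br(120°) eclipsed 8.6; CHO(240°)/SH(240°) eclipsed 10.5 → 29.9 kJ/mol.
Br at 180° (staggered): tBu(0°)/SH(300°) gauche 6.2; NH2(120°)/Br(180°) gauche 3.1; CHO(240°)/Br(180°) gauche 3.8; CHO(240°)/SH(300°) gauche 2.8 → 15.9 kJ/mol.
Br at 240° (eclipsed): tBu(0°)/SH(0°) eclipsed 14.9; NH2(120°)/H(120°) eclipsed 6.4; CHO(240°)/Br(240°) eclipsed 9.7 → 31.0 kJ/mol.
Br at 300° (staggered): tBu(0°)/Br(300°) gauche 5.2; tBu(0°)/SH(60°) gauche 6.2; NH2(120°)/SH(60°) gauche 3.5; CHO(240°)/Br(300°) gauche 3.8 → 18.7 kJ/mol.
The maximum (33.4 kJ/mol) occurs with Br at 0°.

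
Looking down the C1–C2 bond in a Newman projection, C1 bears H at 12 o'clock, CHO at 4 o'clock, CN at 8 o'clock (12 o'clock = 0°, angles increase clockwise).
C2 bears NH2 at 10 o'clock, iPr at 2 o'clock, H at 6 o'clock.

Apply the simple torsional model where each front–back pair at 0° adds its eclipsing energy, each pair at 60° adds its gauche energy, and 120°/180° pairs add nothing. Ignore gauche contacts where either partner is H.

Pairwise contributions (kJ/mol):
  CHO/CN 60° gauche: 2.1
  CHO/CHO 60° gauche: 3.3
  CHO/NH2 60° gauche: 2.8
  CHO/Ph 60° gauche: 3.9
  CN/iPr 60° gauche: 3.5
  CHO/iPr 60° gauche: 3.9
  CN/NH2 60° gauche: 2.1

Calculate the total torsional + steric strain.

This conformer (staggered): CHO–iPr gauche, CN–NH2 gauche; 3.9 + 2.1 = 6.0 kJ/mol.

6.0 kJ/mol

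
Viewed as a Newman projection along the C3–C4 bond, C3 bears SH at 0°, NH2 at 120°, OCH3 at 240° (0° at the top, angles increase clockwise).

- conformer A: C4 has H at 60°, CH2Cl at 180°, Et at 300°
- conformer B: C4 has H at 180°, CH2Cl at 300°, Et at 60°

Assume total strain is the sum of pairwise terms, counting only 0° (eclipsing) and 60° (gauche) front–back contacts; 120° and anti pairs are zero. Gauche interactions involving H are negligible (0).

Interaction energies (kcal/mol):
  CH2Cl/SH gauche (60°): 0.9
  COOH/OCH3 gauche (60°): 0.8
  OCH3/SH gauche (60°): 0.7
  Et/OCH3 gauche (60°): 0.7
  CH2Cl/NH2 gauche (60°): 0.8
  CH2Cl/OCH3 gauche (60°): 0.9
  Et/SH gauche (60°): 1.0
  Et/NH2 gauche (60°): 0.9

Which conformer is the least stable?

A (staggered): SH–Et gauche, NH2–CH2Cl gauche, OCH3–CH2Cl gauche, OCH3–Et gauche; 1.0 + 0.8 + 0.9 + 0.7 = 3.4 kcal/mol.
B (staggered): SH–CH2Cl gauche, SH–Et gauche, NH2–Et gauche, OCH3–CH2Cl gauche; 0.9 + 1.0 + 0.9 + 0.9 = 3.7 kcal/mol.
B has the highest total (3.7 kcal/mol).

B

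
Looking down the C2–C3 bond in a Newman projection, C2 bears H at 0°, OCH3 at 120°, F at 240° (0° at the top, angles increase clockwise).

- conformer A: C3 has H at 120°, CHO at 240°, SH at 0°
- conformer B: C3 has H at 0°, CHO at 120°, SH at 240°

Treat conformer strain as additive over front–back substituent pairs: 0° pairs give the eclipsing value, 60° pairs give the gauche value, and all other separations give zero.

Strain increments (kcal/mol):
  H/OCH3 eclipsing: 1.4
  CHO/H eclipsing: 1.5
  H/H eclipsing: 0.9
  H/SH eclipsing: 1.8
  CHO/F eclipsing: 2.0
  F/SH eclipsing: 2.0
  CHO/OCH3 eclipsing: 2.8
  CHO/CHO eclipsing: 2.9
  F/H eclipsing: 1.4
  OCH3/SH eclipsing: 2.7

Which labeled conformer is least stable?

A (eclipsed): H–SH eclipsed, OCH3–H eclipsed, F–CHO eclipsed; 1.8 + 1.4 + 2.0 = 5.2 kcal/mol.
B (eclipsed): H–H eclipsed, OCH3–CHO eclipsed, F–SH eclipsed; 0.9 + 2.8 + 2.0 = 5.7 kcal/mol.
B has the highest total (5.7 kcal/mol).

B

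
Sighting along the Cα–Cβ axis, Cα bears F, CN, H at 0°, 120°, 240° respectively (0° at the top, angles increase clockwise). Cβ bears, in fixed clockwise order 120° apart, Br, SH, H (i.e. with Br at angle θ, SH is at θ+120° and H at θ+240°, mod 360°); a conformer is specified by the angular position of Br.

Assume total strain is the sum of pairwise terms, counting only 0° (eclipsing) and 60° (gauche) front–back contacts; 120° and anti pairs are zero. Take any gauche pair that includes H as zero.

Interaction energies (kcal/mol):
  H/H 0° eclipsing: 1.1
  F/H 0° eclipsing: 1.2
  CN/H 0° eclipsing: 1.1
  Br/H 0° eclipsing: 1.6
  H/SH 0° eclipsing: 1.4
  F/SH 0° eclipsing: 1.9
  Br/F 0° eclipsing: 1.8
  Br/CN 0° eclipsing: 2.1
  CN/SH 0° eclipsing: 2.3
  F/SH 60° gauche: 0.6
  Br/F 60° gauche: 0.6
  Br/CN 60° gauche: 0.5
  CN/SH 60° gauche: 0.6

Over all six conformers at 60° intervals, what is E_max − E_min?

Br at 0° (eclipsed): F(0°)/Br(0°) eclipsed 1.8; CN(120°)/SH(120°) eclipsed 2.3; H(240°)/H(240°) eclipsed 1.1 → 5.2 kcal/mol.
Br at 60° (staggered): F(0°)/Br(60°) gauche 0.6; CN(120°)/Br(60°) gauche 0.5; CN(120°)/SH(180°) gauche 0.6 → 1.7 kcal/mol.
Br at 120° (eclipsed): F(0°)/H(0°) eclipsed 1.2; CN(120°)/Br(120°) eclipsed 2.1; H(240°)/SH(240°) eclipsed 1.4 → 4.7 kcal/mol.
Br at 180° (staggered): F(0°)/SH(300°) gauche 0.6; CN(120°)/Br(180°) gauche 0.5 → 1.1 kcal/mol.
Br at 240° (eclipsed): F(0°)/SH(0°) eclipsed 1.9; CN(120°)/H(120°) eclipsed 1.1; H(240°)/Br(240°) eclipsed 1.6 → 4.6 kcal/mol.
Br at 300° (staggered): F(0°)/Br(300°) gauche 0.6; F(0°)/SH(60°) gauche 0.6; CN(120°)/SH(60°) gauche 0.6 → 1.8 kcal/mol.
Max at 0° (5.2 kcal/mol), min at 180° (1.1 kcal/mol); barrier = 4.1 kcal/mol.

4.1 kcal/mol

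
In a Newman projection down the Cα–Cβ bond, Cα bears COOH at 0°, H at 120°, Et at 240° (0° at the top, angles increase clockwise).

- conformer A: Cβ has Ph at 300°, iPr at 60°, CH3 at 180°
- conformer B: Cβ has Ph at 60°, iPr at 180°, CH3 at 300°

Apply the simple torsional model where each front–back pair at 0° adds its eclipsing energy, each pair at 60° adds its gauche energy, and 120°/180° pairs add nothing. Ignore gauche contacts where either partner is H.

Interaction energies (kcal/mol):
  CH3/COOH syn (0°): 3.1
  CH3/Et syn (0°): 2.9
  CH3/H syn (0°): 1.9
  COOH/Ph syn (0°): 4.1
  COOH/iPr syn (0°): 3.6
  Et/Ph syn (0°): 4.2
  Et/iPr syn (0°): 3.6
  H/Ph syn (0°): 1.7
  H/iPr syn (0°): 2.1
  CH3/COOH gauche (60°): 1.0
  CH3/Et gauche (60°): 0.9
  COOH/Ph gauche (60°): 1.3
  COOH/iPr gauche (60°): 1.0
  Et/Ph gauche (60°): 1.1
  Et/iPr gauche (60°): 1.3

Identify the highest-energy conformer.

B

A (staggered): COOH–Ph gauche, COOH–iPr gauche, Et–Ph gauche, Et–CH3 gauche; 1.3 + 1.0 + 1.1 + 0.9 = 4.3 kcal/mol.
B (staggered): COOH–Ph gauche, COOH–CH3 gauche, Et–iPr gauche, Et–CH3 gauche; 1.3 + 1.0 + 1.3 + 0.9 = 4.5 kcal/mol.
B has the highest total (4.5 kcal/mol).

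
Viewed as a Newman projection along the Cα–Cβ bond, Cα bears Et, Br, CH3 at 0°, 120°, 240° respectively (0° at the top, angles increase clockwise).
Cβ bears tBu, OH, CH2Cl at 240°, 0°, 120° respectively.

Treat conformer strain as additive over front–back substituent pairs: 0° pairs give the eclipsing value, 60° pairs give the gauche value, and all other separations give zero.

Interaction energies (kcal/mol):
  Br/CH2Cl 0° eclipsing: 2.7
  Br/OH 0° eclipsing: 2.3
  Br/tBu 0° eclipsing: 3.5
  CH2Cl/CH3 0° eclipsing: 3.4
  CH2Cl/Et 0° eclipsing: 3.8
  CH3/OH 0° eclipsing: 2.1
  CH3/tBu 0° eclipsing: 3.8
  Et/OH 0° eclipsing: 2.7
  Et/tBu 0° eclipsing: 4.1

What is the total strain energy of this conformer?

9.2 kcal/mol

This conformer (eclipsed): Et(0°)/OH(0°) eclipsed 2.7; Br(120°)/CH2Cl(120°) eclipsed 2.7; CH3(240°)/tBu(240°) eclipsed 3.8 → 9.2 kcal/mol.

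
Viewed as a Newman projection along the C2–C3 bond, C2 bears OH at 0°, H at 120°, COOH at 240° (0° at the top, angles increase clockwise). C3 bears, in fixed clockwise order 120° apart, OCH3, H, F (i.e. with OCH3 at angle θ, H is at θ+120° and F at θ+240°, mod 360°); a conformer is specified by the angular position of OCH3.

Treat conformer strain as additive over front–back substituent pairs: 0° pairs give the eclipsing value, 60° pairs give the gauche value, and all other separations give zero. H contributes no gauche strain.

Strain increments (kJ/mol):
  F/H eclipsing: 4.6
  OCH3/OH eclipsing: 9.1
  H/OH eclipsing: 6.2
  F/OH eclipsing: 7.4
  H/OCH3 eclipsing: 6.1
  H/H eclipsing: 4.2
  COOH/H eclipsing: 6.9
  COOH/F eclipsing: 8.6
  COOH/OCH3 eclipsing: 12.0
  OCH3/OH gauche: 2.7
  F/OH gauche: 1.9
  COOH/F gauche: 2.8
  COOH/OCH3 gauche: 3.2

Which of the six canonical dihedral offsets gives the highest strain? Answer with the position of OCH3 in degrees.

OCH3 at 0° (eclipsed): OH–OCH3 eclipsed, H–H eclipsed, COOH–F eclipsed; 9.1 + 4.2 + 8.6 = 21.9 kJ/mol.
OCH3 at 60° (staggered): OH–OCH3 gauche, OH–F gauche, COOH–F gauche; 2.7 + 1.9 + 2.8 = 7.4 kJ/mol.
OCH3 at 120° (eclipsed): OH–F eclipsed, H–OCH3 eclipsed, COOH–H eclipsed; 7.4 + 6.1 + 6.9 = 20.4 kJ/mol.
OCH3 at 180° (staggered): OH–F gauche, COOH–OCH3 gauche; 1.9 + 3.2 = 5.1 kJ/mol.
OCH3 at 240° (eclipsed): OH–H eclipsed, H–F eclipsed, COOH–OCH3 eclipsed; 6.2 + 4.6 + 12.0 = 22.8 kJ/mol.
OCH3 at 300° (staggered): OH–OCH3 gauche, COOH–OCH3 gauche, COOH–F gauche; 2.7 + 3.2 + 2.8 = 8.7 kJ/mol.
The maximum (22.8 kJ/mol) occurs with OCH3 at 240°.

240°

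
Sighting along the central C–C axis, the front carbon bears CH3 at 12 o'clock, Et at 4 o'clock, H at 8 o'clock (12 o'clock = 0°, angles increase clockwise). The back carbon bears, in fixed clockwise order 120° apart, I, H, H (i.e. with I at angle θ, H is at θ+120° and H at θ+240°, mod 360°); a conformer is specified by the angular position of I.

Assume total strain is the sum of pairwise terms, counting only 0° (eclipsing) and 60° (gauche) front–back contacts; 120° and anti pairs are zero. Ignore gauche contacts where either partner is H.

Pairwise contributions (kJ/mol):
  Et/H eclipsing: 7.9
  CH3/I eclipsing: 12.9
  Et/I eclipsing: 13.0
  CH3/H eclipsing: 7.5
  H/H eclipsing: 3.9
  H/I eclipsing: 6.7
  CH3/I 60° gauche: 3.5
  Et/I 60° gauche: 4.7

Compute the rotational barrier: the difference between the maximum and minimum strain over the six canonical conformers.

I at 0° (eclipsed): CH3–I eclipsed, Et–H eclipsed, H–H eclipsed; 12.9 + 7.9 + 3.9 = 24.7 kJ/mol.
I at 60° (staggered): CH3–I gauche, Et–I gauche; 3.5 + 4.7 = 8.2 kJ/mol.
I at 120° (eclipsed): CH3–H eclipsed, Et–I eclipsed, H–H eclipsed; 7.5 + 13.0 + 3.9 = 24.4 kJ/mol.
I at 180° (staggered): Et–I gauche; 4.7 = 4.7 kJ/mol.
I at 240° (eclipsed): CH3–H eclipsed, Et–H eclipsed, H–I eclipsed; 7.5 + 7.9 + 6.7 = 22.1 kJ/mol.
I at 300° (staggered): CH3–I gauche; 3.5 = 3.5 kJ/mol.
Max at 0° (24.7 kJ/mol), min at 300° (3.5 kJ/mol); barrier = 21.2 kJ/mol.

21.2 kJ/mol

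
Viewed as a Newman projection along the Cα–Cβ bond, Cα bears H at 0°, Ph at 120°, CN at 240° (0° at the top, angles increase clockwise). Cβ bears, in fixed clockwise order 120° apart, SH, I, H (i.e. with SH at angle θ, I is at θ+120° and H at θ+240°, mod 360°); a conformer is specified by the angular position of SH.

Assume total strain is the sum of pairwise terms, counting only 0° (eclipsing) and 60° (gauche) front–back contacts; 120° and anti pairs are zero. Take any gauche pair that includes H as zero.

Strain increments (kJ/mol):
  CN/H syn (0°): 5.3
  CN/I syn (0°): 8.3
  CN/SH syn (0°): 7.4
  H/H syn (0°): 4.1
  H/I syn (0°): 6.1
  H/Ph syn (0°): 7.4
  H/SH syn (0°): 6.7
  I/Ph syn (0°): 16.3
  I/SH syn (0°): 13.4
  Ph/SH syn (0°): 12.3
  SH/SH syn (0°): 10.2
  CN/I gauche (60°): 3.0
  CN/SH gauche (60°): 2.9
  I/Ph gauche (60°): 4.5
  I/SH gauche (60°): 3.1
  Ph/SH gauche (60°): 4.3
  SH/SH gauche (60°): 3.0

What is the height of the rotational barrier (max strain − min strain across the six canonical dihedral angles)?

20.9 kJ/mol

SH at 0° is eclipsed. H at 0° is eclipsed with SH at 0° (6.7); Ph at 120° is eclipsed with I at 120° (16.3); CN at 240° is eclipsed with H at 240° (5.3). Total 28.3 kJ/mol.
SH at 60° is staggered. Ph at 120° is gauche with SH at 60° (4.3); Ph at 120° is gauche with I at 180° (4.5); CN at 240° is gauche with I at 180° (3.0). Total 11.8 kJ/mol.
SH at 120° is eclipsed. H at 0° is eclipsed with H at 0° (4.1); Ph at 120° is eclipsed with SH at 120° (12.3); CN at 240° is eclipsed with I at 240° (8.3). Total 24.7 kJ/mol.
SH at 180° is staggered. Ph at 120° is gauche with SH at 180° (4.3); CN at 240° is gauche with SH at 180° (2.9); CN at 240° is gauche with I at 300° (3.0). Total 10.2 kJ/mol.
SH at 240° is eclipsed. H at 0° is eclipsed with I at 0° (6.1); Ph at 120° is eclipsed with H at 120° (7.4); CN at 240° is eclipsed with SH at 240° (7.4). Total 20.9 kJ/mol.
SH at 300° is staggered. Ph at 120° is gauche with I at 60° (4.5); CN at 240° is gauche with SH at 300° (2.9). Total 7.4 kJ/mol.
Max at 0° (28.3 kJ/mol), min at 300° (7.4 kJ/mol); barrier = 20.9 kJ/mol.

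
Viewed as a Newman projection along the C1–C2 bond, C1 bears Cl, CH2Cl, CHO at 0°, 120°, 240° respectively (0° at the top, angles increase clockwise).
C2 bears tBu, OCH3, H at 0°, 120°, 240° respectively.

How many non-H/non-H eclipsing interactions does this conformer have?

2

Non-H eclipsing pairs: Cl(0°)/tBu(0°); CH2Cl(120°)/OCH3(120°) — 2 interactions.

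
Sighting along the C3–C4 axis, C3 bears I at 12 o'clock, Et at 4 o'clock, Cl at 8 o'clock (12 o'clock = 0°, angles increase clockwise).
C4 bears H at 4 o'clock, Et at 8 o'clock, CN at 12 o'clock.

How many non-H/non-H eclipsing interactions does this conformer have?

Non-H eclipsing pairs: I(0°)/CN(0°); Cl(240°)/Et(240°) — 2 interactions.

2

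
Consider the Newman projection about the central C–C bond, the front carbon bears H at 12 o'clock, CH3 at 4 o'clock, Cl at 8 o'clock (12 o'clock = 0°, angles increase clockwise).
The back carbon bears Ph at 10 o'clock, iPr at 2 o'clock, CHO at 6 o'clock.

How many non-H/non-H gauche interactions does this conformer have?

Non-H gauche pairs: CH3(120°)/iPr(60°); CH3(120°)/CHO(180°); Cl(240°)/Ph(300°); Cl(240°)/CHO(180°) — 4 interactions.

4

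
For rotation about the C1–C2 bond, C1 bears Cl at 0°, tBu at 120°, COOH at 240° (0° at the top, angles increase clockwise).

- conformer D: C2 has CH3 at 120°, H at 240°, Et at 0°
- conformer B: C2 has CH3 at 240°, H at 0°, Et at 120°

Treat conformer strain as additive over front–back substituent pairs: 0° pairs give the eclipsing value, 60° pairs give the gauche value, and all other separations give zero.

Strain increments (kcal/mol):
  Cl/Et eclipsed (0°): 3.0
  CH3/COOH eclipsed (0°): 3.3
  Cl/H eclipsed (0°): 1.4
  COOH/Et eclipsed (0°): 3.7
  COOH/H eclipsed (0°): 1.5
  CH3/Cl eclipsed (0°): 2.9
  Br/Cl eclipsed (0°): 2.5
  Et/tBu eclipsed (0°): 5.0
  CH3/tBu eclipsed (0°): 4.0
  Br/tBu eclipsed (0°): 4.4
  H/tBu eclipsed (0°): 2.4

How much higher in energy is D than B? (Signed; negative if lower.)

-1.2 kcal/mol

D (eclipsed): Cl(0°)/Et(0°) eclipsed 3.0; tBu(120°)/CH3(120°) eclipsed 4.0; COOH(240°)/H(240°) eclipsed 1.5 → 8.5 kcal/mol.
B (eclipsed): Cl(0°)/H(0°) eclipsed 1.4; tBu(120°)/Et(120°) eclipsed 5.0; COOH(240°)/CH3(240°) eclipsed 3.3 → 9.7 kcal/mol.
E(D) − E(B) = 8.5 − 9.7 = -1.2 kcal/mol.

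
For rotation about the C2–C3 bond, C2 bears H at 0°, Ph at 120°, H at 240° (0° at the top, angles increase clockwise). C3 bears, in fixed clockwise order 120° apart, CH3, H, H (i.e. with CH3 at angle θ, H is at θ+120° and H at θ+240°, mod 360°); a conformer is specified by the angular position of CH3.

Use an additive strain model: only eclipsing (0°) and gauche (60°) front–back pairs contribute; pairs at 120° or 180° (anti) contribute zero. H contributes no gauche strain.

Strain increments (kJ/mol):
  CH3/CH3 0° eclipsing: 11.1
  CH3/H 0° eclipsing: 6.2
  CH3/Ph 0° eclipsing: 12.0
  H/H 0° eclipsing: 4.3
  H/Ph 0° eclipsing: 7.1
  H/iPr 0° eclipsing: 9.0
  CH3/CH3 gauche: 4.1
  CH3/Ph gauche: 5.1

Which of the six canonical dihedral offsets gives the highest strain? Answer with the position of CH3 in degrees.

120°

CH3 at 0° is eclipsed. H at 0° is eclipsed with CH3 at 0° (6.2); Ph at 120° is eclipsed with H at 120° (7.1); H at 240° is eclipsed with H at 240° (4.3). Total 17.6 kJ/mol.
CH3 at 60° is staggered. Ph at 120° is gauche with CH3 at 60° (5.1). Total 5.1 kJ/mol.
CH3 at 120° is eclipsed. H at 0° is eclipsed with H at 0° (4.3); Ph at 120° is eclipsed with CH3 at 120° (12.0); H at 240° is eclipsed with H at 240° (4.3). Total 20.6 kJ/mol.
CH3 at 180° is staggered. Ph at 120° is gauche with CH3 at 180° (5.1). Total 5.1 kJ/mol.
CH3 at 240° is eclipsed. H at 0° is eclipsed with H at 0° (4.3); Ph at 120° is eclipsed with H at 120° (7.1); H at 240° is eclipsed with CH3 at 240° (6.2). Total 17.6 kJ/mol.
CH3 at 300° (staggered): no non-H gauche contacts → 0.0 kJ/mol.
The maximum (20.6 kJ/mol) occurs with CH3 at 120°.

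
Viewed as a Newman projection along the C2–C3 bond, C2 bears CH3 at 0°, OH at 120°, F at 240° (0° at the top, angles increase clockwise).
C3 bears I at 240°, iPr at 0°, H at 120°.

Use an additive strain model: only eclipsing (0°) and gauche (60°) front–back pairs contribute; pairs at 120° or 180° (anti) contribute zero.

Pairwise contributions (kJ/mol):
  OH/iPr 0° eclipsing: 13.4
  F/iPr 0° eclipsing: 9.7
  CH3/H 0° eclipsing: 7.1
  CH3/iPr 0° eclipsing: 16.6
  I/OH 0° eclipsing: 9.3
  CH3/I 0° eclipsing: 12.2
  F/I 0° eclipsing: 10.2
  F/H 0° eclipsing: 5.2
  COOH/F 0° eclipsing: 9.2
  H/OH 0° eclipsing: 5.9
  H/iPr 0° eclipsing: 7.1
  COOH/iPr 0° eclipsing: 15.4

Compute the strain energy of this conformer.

32.7 kJ/mol

This conformer (eclipsed): CH3–iPr eclipsed, OH–H eclipsed, F–I eclipsed; 16.6 + 5.9 + 10.2 = 32.7 kJ/mol.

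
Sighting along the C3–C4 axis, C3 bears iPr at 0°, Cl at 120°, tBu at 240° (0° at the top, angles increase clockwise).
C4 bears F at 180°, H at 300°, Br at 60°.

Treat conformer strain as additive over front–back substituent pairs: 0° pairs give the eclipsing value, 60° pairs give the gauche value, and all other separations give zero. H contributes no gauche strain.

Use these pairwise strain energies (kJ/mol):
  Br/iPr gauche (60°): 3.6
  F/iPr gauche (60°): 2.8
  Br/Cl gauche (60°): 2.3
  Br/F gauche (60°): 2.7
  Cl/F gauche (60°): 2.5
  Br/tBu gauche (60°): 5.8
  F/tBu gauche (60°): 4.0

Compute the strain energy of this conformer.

This conformer (staggered): iPr(0°)/Br(60°) gauche 3.6; Cl(120°)/F(180°) gauche 2.5; Cl(120°)/Br(60°) gauche 2.3; tBu(240°)/F(180°) gauche 4.0 → 12.4 kJ/mol.

12.4 kJ/mol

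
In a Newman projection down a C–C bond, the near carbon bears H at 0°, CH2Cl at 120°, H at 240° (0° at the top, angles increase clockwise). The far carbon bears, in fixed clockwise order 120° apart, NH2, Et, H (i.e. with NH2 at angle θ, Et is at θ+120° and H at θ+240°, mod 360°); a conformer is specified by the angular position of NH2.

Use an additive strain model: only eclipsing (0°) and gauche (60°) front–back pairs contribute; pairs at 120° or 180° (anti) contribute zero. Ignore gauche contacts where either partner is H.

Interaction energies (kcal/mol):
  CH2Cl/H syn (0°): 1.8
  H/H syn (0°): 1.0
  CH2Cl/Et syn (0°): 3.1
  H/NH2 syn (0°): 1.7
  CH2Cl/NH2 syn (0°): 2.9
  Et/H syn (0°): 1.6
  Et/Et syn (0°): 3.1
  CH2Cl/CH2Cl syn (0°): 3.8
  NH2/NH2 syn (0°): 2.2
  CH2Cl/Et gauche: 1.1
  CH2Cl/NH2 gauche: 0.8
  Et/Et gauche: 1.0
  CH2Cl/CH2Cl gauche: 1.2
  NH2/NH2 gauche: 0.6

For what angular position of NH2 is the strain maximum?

0°

NH2 at 0° (eclipsed): H–NH2 eclipsed, CH2Cl–Et eclipsed, H–H eclipsed; 1.7 + 3.1 + 1.0 = 5.8 kcal/mol.
NH2 at 60° (staggered): CH2Cl–NH2 gauche, CH2Cl–Et gauche; 0.8 + 1.1 = 1.9 kcal/mol.
NH2 at 120° (eclipsed): H–H eclipsed, CH2Cl–NH2 eclipsed, H–Et eclipsed; 1.0 + 2.9 + 1.6 = 5.5 kcal/mol.
NH2 at 180° (staggered): CH2Cl–NH2 gauche; 0.8 = 0.8 kcal/mol.
NH2 at 240° (eclipsed): H–Et eclipsed, CH2Cl–H eclipsed, H–NH2 eclipsed; 1.6 + 1.8 + 1.7 = 5.1 kcal/mol.
NH2 at 300° (staggered): CH2Cl–Et gauche; 1.1 = 1.1 kcal/mol.
The maximum (5.8 kcal/mol) occurs with NH2 at 0°.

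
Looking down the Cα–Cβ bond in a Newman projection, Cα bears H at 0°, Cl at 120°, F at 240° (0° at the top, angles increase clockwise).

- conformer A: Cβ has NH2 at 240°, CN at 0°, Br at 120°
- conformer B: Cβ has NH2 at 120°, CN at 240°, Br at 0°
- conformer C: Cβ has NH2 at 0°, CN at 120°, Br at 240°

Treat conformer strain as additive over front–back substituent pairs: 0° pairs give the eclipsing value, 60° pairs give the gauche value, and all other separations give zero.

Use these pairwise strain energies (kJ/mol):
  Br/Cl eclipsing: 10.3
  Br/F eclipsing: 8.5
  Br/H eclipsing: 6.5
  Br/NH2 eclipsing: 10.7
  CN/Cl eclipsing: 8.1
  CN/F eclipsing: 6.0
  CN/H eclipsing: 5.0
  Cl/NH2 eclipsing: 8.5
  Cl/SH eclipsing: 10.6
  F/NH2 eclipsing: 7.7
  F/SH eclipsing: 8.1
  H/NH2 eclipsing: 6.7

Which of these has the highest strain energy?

C

A (eclipsed): H–CN eclipsed, Cl–Br eclipsed, F–NH2 eclipsed; 5.0 + 10.3 + 7.7 = 23.0 kJ/mol.
B (eclipsed): H–Br eclipsed, Cl–NH2 eclipsed, F–CN eclipsed; 6.5 + 8.5 + 6.0 = 21.0 kJ/mol.
C (eclipsed): H–NH2 eclipsed, Cl–CN eclipsed, F–Br eclipsed; 6.7 + 8.1 + 8.5 = 23.3 kJ/mol.
C has the highest total (23.3 kJ/mol).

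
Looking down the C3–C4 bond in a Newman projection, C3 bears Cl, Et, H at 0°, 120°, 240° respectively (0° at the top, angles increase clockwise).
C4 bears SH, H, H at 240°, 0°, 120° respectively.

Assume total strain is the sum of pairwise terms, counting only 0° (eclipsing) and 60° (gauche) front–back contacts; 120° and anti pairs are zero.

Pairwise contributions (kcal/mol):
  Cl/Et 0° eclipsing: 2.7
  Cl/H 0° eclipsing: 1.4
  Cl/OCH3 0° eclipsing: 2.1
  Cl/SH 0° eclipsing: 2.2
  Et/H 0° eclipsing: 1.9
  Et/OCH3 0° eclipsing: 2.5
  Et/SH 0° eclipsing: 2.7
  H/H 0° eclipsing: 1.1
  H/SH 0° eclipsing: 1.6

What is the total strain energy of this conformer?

This conformer (eclipsed): Cl(0°)/H(0°) eclipsed 1.4; Et(120°)/H(120°) eclipsed 1.9; H(240°)/SH(240°) eclipsed 1.6 → 4.9 kcal/mol.

4.9 kcal/mol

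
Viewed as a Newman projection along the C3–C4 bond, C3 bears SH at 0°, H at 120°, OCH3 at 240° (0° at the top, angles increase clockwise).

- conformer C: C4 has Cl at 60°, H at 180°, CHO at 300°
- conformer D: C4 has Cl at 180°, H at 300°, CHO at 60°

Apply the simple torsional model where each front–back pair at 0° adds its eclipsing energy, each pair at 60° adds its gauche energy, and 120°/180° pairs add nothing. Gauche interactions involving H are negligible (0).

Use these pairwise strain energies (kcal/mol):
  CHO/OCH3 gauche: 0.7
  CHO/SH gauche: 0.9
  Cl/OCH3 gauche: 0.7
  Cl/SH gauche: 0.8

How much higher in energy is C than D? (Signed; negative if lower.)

+0.8 kcal/mol

C (staggered): SH(0°)/Cl(60°) gauche 0.8; SH(0°)/CHO(300°) gauche 0.9; OCH3(240°)/CHO(300°) gauche 0.7 → 2.4 kcal/mol.
D (staggered): SH(0°)/CHO(60°) gauche 0.9; OCH3(240°)/Cl(180°) gauche 0.7 → 1.6 kcal/mol.
E(C) − E(D) = 2.4 − 1.6 = +0.8 kcal/mol.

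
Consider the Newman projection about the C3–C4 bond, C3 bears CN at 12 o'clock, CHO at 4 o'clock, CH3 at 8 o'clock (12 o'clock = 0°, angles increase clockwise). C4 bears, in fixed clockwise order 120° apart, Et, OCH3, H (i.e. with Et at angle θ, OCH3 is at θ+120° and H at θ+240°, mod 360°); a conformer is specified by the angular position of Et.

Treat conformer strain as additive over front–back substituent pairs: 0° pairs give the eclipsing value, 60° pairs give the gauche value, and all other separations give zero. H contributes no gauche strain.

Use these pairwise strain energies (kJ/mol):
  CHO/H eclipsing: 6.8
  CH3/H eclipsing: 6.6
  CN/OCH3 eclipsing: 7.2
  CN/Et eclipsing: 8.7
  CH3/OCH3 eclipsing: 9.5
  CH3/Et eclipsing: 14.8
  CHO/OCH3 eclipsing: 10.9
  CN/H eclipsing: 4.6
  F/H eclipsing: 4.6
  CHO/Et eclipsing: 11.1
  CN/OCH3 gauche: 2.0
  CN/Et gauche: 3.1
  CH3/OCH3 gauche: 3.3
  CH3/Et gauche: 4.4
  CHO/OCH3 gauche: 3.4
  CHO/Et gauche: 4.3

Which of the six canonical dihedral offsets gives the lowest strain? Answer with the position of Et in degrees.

300°

Et at 0° (eclipsed): CN(0°)/Et(0°) eclipsed 8.7; CHO(120°)/OCH3(120°) eclipsed 10.9; CH3(240°)/H(240°) eclipsed 6.6 → 26.2 kJ/mol.
Et at 60° (staggered): CN(0°)/Et(60°) gauche 3.1; CHO(120°)/Et(60°) gauche 4.3; CHO(120°)/OCH3(180°) gauche 3.4; CH3(240°)/OCH3(180°) gauche 3.3 → 14.1 kJ/mol.
Et at 120° (eclipsed): CN(0°)/H(0°) eclipsed 4.6; CHO(120°)/Et(120°) eclipsed 11.1; CH3(240°)/OCH3(240°) eclipsed 9.5 → 25.2 kJ/mol.
Et at 180° (staggered): CN(0°)/OCH3(300°) gauche 2.0; CHO(120°)/Et(180°) gauche 4.3; CH3(240°)/Et(180°) gauche 4.4; CH3(240°)/OCH3(300°) gauche 3.3 → 14.0 kJ/mol.
Et at 240° (eclipsed): CN(0°)/OCH3(0°) eclipsed 7.2; CHO(120°)/H(120°) eclipsed 6.8; CH3(240°)/Et(240°) eclipsed 14.8 → 28.8 kJ/mol.
Et at 300° (staggered): CN(0°)/Et(300°) gauche 3.1; CN(0°)/OCH3(60°) gauche 2.0; CHO(120°)/OCH3(60°) gauche 3.4; CH3(240°)/Et(300°) gauche 4.4 → 12.9 kJ/mol.
The minimum (12.9 kJ/mol) occurs with Et at 300°.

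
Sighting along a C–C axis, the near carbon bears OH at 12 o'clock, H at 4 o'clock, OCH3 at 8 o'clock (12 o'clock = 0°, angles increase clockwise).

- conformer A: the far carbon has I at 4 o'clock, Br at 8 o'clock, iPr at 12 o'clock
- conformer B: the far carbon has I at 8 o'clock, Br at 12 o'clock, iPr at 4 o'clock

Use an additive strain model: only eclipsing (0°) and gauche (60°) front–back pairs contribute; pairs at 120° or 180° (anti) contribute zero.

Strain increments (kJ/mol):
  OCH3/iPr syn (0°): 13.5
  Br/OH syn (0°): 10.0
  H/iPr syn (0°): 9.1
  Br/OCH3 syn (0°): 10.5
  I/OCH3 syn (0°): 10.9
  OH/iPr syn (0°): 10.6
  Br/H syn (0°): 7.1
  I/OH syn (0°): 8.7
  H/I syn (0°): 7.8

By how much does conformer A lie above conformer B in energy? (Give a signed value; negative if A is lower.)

-1.1 kJ/mol

A (eclipsed): OH(0°)/iPr(0°) eclipsed 10.6; H(120°)/I(120°) eclipsed 7.8; OCH3(240°)/Br(240°) eclipsed 10.5 → 28.9 kJ/mol.
B (eclipsed): OH(0°)/Br(0°) eclipsed 10.0; H(120°)/iPr(120°) eclipsed 9.1; OCH3(240°)/I(240°) eclipsed 10.9 → 30.0 kJ/mol.
E(A) − E(B) = 28.9 − 30.0 = -1.1 kJ/mol.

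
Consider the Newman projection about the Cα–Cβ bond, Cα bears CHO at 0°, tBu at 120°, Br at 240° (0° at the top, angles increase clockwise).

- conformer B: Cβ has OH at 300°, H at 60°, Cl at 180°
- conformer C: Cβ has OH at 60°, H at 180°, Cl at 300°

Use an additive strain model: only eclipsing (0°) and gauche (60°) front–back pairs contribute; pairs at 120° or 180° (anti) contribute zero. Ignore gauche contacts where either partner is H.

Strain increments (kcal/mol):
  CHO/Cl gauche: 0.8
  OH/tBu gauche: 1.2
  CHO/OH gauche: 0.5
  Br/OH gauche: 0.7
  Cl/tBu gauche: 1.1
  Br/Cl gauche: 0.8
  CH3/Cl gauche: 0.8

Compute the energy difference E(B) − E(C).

B (staggered): CHO–OH gauche, tBu–Cl gauche, Br–OH gauche, Br–Cl gauche; 0.5 + 1.1 + 0.7 + 0.8 = 3.1 kcal/mol.
C (staggered): CHO–OH gauche, CHO–Cl gauche, tBu–OH gauche, Br–Cl gauche; 0.5 + 0.8 + 1.2 + 0.8 = 3.3 kcal/mol.
E(B) − E(C) = 3.1 − 3.3 = -0.2 kcal/mol.

-0.2 kcal/mol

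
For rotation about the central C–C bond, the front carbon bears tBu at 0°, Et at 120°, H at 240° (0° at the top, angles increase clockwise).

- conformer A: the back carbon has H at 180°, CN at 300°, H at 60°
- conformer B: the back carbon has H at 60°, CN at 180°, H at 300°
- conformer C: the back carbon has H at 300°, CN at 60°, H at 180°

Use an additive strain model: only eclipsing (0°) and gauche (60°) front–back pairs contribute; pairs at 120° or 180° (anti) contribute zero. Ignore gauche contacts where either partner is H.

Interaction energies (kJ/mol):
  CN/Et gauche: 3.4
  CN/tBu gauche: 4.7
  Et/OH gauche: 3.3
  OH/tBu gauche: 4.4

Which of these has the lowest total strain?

B

A (staggered): tBu(0°)/CN(300°) gauche 4.7 → 4.7 kJ/mol.
B (staggered): Et(120°)/CN(180°) gauche 3.4 → 3.4 kJ/mol.
C (staggered): tBu(0°)/CN(60°) gauche 4.7; Et(120°)/CN(60°) gauche 3.4 → 8.1 kJ/mol.
B has the lowest total (3.4 kJ/mol).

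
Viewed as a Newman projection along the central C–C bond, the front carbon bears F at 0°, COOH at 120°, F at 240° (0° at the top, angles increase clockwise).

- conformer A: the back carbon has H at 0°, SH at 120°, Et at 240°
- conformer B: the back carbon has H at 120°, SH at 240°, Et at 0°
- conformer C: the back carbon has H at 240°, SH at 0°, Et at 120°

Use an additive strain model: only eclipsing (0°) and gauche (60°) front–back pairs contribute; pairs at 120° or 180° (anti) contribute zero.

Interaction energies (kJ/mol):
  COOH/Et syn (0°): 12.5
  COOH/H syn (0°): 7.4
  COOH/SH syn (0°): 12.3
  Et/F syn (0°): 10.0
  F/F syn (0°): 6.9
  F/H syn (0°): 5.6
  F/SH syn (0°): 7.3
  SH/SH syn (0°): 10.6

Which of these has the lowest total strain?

A (eclipsed): F(0°)/H(0°) eclipsed 5.6; COOH(120°)/SH(120°) eclipsed 12.3; F(240°)/Et(240°) eclipsed 10.0 → 27.9 kJ/mol.
B (eclipsed): F(0°)/Et(0°) eclipsed 10.0; COOH(120°)/H(120°) eclipsed 7.4; F(240°)/SH(240°) eclipsed 7.3 → 24.7 kJ/mol.
C (eclipsed): F(0°)/SH(0°) eclipsed 7.3; COOH(120°)/Et(120°) eclipsed 12.5; F(240°)/H(240°) eclipsed 5.6 → 25.4 kJ/mol.
B has the lowest total (24.7 kJ/mol).

B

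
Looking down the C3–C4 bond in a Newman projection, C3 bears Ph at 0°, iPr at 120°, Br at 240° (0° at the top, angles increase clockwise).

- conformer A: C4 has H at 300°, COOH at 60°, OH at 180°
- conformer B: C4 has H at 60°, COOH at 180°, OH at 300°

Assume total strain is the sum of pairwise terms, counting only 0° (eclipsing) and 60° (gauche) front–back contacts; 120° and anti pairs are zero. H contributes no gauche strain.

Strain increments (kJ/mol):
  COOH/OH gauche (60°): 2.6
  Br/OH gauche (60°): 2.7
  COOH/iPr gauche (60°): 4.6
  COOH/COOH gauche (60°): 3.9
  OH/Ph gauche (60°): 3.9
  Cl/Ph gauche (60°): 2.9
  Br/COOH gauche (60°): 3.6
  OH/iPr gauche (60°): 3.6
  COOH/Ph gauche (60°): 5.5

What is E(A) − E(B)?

+1.6 kJ/mol

A (staggered): Ph(0°)/COOH(60°) gauche 5.5; iPr(120°)/COOH(60°) gauche 4.6; iPr(120°)/OH(180°) gauche 3.6; Br(240°)/OH(180°) gauche 2.7 → 16.4 kJ/mol.
B (staggered): Ph(0°)/OH(300°) gauche 3.9; iPr(120°)/COOH(180°) gauche 4.6; Br(240°)/COOH(180°) gauche 3.6; Br(240°)/OH(300°) gauche 2.7 → 14.8 kJ/mol.
E(A) − E(B) = 16.4 − 14.8 = +1.6 kJ/mol.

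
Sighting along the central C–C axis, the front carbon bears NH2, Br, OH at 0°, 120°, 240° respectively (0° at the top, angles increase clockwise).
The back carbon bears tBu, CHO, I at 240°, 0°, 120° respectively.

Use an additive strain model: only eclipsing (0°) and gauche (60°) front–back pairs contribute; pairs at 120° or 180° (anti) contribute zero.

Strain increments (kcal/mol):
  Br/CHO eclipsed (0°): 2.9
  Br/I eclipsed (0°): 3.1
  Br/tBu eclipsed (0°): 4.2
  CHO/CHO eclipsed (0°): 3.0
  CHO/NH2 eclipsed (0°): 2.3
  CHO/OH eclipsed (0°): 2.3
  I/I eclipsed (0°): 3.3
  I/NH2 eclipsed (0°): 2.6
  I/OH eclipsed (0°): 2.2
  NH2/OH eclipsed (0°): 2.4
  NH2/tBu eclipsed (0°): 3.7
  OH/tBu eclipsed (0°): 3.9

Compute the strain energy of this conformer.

9.3 kcal/mol

This conformer is eclipsed. NH2 at 0° is eclipsed with CHO at 0° (2.3); Br at 120° is eclipsed with I at 120° (3.1); OH at 240° is eclipsed with tBu at 240° (3.9). Total 9.3 kcal/mol.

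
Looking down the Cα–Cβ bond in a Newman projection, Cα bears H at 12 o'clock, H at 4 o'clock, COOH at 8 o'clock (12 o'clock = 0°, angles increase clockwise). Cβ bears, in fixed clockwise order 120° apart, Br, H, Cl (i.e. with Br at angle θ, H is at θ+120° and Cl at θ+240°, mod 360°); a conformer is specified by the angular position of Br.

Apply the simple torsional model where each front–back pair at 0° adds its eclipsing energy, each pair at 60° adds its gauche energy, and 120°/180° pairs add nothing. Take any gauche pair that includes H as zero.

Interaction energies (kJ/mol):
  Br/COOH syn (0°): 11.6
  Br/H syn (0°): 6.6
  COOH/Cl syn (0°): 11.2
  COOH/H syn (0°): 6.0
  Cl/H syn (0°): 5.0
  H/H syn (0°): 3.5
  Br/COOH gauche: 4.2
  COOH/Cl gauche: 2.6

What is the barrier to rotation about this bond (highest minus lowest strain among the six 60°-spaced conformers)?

Br at 0° (eclipsed): H–Br eclipsed, H–H eclipsed, COOH–Cl eclipsed; 6.6 + 3.5 + 11.2 = 21.3 kJ/mol.
Br at 60° (staggered): COOH–Cl gauche; 2.6 = 2.6 kJ/mol.
Br at 120° (eclipsed): H–Cl eclipsed, H–Br eclipsed, COOH–H eclipsed; 5.0 + 6.6 + 6.0 = 17.6 kJ/mol.
Br at 180° (staggered): COOH–Br gauche; 4.2 = 4.2 kJ/mol.
Br at 240° (eclipsed): H–H eclipsed, H–Cl eclipsed, COOH–Br eclipsed; 3.5 + 5.0 + 11.6 = 20.1 kJ/mol.
Br at 300° (staggered): COOH–Br gauche, COOH–Cl gauche; 4.2 + 2.6 = 6.8 kJ/mol.
Max at 0° (21.3 kJ/mol), min at 60° (2.6 kJ/mol); barrier = 18.7 kJ/mol.

18.7 kJ/mol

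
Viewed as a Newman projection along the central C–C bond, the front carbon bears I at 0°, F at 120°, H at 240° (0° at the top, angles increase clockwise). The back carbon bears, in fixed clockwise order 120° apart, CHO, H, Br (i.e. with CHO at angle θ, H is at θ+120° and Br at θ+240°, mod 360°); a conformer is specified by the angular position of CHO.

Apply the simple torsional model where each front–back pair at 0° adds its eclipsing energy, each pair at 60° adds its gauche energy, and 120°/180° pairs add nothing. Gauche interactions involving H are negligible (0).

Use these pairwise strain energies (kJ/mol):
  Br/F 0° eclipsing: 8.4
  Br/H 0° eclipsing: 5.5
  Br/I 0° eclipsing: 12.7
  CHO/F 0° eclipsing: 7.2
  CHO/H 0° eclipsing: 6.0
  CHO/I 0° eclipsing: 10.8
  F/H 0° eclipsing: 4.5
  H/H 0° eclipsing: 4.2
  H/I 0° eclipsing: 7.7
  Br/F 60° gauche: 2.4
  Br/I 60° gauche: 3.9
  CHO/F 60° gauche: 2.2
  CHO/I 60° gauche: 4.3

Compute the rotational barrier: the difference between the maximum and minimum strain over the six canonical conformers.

17.4 kJ/mol

CHO at 0° (eclipsed): I(0°)/CHO(0°) eclipsed 10.8; F(120°)/H(120°) eclipsed 4.5; H(240°)/Br(240°) eclipsed 5.5 → 20.8 kJ/mol.
CHO at 60° (staggered): I(0°)/CHO(60°) gauche 4.3; I(0°)/Br(300°) gauche 3.9; F(120°)/CHO(60°) gauche 2.2 → 10.4 kJ/mol.
CHO at 120° (eclipsed): I(0°)/Br(0°) eclipsed 12.7; F(120°)/CHO(120°) eclipsed 7.2; H(240°)/H(240°) eclipsed 4.2 → 24.1 kJ/mol.
CHO at 180° (staggered): I(0°)/Br(60°) gauche 3.9; F(120°)/CHO(180°) gauche 2.2; F(120°)/Br(60°) gauche 2.4 → 8.5 kJ/mol.
CHO at 240° (eclipsed): I(0°)/H(0°) eclipsed 7.7; F(120°)/Br(120°) eclipsed 8.4; H(240°)/CHO(240°) eclipsed 6.0 → 22.1 kJ/mol.
CHO at 300° (staggered): I(0°)/CHO(300°) gauche 4.3; F(120°)/Br(180°) gauche 2.4 → 6.7 kJ/mol.
Max at 120° (24.1 kJ/mol), min at 300° (6.7 kJ/mol); barrier = 17.4 kJ/mol.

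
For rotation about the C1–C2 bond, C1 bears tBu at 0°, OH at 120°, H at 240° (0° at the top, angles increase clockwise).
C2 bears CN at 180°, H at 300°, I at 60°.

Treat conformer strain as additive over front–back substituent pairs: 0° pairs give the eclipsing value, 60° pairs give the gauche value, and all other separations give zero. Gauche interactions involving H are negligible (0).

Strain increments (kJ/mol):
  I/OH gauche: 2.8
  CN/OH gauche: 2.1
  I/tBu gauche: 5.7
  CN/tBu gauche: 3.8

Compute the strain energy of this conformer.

10.6 kJ/mol

This conformer (staggered): tBu–I gauche, OH–CN gauche, OH–I gauche; 5.7 + 2.1 + 2.8 = 10.6 kJ/mol.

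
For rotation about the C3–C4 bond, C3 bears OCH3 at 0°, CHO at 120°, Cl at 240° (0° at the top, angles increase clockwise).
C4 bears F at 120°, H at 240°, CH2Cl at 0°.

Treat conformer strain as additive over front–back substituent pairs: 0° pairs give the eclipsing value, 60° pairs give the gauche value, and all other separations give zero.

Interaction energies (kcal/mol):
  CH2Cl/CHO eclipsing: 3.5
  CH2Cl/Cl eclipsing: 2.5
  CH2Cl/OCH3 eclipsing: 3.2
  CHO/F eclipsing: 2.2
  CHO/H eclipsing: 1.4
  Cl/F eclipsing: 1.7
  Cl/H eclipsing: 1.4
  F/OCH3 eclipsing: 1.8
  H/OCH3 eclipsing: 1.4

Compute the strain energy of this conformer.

This conformer (eclipsed): OCH3–CH2Cl eclipsed, CHO–F eclipsed, Cl–H eclipsed; 3.2 + 2.2 + 1.4 = 6.8 kcal/mol.

6.8 kcal/mol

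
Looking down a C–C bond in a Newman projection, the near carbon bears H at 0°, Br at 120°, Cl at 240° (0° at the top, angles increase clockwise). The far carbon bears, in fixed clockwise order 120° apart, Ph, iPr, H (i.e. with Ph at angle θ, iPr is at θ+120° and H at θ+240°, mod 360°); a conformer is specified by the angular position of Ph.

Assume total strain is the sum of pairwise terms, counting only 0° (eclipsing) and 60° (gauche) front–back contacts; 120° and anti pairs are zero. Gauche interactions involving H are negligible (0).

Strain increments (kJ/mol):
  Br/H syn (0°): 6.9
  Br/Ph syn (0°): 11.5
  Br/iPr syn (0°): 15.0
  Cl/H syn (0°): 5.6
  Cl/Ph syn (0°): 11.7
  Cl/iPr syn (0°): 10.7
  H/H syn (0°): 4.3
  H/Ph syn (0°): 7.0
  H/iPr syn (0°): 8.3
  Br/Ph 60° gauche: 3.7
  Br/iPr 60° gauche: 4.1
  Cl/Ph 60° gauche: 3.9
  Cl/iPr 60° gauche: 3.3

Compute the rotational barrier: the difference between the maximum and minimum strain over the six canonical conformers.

Ph at 0° (eclipsed): H(0°)/Ph(0°) eclipsed 7.0; Br(120°)/iPr(120°) eclipsed 15.0; Cl(240°)/H(240°) eclipsed 5.6 → 27.6 kJ/mol.
Ph at 60° (staggered): Br(120°)/Ph(60°) gauche 3.7; Br(120°)/iPr(180°) gauche 4.1; Cl(240°)/iPr(180°) gauche 3.3 → 11.1 kJ/mol.
Ph at 120° (eclipsed): H(0°)/H(0°) eclipsed 4.3; Br(120°)/Ph(120°) eclipsed 11.5; Cl(240°)/iPr(240°) eclipsed 10.7 → 26.5 kJ/mol.
Ph at 180° (staggered): Br(120°)/Ph(180°) gauche 3.7; Cl(240°)/Ph(180°) gauche 3.9; Cl(240°)/iPr(300°) gauche 3.3 → 10.9 kJ/mol.
Ph at 240° (eclipsed): H(0°)/iPr(0°) eclipsed 8.3; Br(120°)/H(120°) eclipsed 6.9; Cl(240°)/Ph(240°) eclipsed 11.7 → 26.9 kJ/mol.
Ph at 300° (staggered): Br(120°)/iPr(60°) gauche 4.1; Cl(240°)/Ph(300°) gauche 3.9 → 8.0 kJ/mol.
Max at 0° (27.6 kJ/mol), min at 300° (8.0 kJ/mol); barrier = 19.6 kJ/mol.

19.6 kJ/mol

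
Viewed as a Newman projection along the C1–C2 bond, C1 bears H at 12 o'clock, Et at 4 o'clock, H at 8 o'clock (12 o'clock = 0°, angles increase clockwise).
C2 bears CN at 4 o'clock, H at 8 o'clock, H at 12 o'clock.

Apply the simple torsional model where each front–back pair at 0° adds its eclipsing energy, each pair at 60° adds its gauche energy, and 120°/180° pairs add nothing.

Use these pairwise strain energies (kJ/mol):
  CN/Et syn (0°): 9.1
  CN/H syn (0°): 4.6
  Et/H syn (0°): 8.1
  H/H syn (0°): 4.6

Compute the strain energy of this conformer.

18.3 kJ/mol

This conformer (eclipsed): H(0°)/H(0°) eclipsed 4.6; Et(120°)/CN(120°) eclipsed 9.1; H(240°)/H(240°) eclipsed 4.6 → 18.3 kJ/mol.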